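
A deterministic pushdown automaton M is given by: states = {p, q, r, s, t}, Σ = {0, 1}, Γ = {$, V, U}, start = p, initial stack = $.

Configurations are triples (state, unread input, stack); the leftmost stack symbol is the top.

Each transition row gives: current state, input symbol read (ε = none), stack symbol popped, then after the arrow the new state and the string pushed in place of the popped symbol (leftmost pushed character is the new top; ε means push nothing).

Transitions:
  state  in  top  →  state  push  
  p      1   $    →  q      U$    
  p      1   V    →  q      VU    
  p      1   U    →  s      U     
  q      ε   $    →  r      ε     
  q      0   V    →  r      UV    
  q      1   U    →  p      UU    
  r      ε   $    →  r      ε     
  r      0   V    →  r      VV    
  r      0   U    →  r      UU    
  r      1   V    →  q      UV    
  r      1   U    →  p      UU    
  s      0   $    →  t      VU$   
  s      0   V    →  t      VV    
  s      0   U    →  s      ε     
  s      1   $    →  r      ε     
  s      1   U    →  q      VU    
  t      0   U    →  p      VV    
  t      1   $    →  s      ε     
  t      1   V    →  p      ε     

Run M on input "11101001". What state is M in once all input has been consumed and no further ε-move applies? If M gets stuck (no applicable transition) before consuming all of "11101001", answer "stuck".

(p, 11101001, $)
  read 1, top $: go to q, push U$ → (q, 1101001, U$)
  read 1, top U: go to p, push UU → (p, 101001, UU$)
  read 1, top U: go to s, push U → (s, 01001, UU$)
  read 0, top U: go to s, push ε → (s, 1001, U$)
  read 1, top U: go to q, push VU → (q, 001, VU$)
  read 0, top V: go to r, push UV → (r, 01, UVU$)
  read 0, top U: go to r, push UU → (r, 1, UUVU$)
  read 1, top U: go to p, push UU → (p, ε, UUUVU$)
All input consumed; M is in state p.

p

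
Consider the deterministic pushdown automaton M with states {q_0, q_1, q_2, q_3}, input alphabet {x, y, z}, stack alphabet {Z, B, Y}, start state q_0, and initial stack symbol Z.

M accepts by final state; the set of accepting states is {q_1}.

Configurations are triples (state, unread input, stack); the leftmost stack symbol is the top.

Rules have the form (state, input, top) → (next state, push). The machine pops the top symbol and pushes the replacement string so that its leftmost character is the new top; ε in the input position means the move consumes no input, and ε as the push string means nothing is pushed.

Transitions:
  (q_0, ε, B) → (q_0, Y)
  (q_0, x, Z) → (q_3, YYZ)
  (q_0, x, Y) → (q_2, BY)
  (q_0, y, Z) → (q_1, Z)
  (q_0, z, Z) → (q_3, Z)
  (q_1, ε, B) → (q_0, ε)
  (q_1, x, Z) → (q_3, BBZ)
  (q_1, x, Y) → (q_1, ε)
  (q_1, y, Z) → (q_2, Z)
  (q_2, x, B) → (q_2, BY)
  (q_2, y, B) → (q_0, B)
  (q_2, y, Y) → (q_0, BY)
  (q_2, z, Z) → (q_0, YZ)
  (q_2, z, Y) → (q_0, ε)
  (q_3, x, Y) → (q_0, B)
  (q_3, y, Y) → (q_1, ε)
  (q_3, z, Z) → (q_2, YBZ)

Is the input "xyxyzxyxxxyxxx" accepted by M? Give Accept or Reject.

Reject

(q_0, xyxyzxyxxxyxxx, Z)
  read x, top Z: go to q_3, push YYZ → (q_3, yxyzxyxxxyxxx, YYZ)
  read y, top Y: go to q_1, push ε → (q_1, xyzxyxxxyxxx, YZ)
  read x, top Y: go to q_1, push ε → (q_1, yzxyxxxyxxx, Z)
  read y, top Z: go to q_2, push Z → (q_2, zxyxxxyxxx, Z)
  read z, top Z: go to q_0, push YZ → (q_0, xyxxxyxxx, YZ)
  read x, top Y: go to q_2, push BY → (q_2, yxxxyxxx, BYZ)
  read y, top B: go to q_0, push B → (q_0, xxxyxxx, BYZ)
  ε-move, top B: go to q_0, push Y → (q_0, xxxyxxx, YYZ)
  read x, top Y: go to q_2, push BY → (q_2, xxyxxx, BYYZ)
  read x, top B: go to q_2, push BY → (q_2, xyxxx, BYYYZ)
  read x, top B: go to q_2, push BY → (q_2, yxxx, BYYYYZ)
  read y, top B: go to q_0, push B → (q_0, xxx, BYYYYZ)
  ε-move, top B: go to q_0, push Y → (q_0, xxx, YYYYYZ)
  read x, top Y: go to q_2, push BY → (q_2, xx, BYYYYYZ)
  read x, top B: go to q_2, push BY → (q_2, x, BYYYYYYZ)
  read x, top B: go to q_2, push BY → (q_2, ε, BYYYYYYYZ)
All input consumed; state q_2 ∉ F and no further ε-move applies.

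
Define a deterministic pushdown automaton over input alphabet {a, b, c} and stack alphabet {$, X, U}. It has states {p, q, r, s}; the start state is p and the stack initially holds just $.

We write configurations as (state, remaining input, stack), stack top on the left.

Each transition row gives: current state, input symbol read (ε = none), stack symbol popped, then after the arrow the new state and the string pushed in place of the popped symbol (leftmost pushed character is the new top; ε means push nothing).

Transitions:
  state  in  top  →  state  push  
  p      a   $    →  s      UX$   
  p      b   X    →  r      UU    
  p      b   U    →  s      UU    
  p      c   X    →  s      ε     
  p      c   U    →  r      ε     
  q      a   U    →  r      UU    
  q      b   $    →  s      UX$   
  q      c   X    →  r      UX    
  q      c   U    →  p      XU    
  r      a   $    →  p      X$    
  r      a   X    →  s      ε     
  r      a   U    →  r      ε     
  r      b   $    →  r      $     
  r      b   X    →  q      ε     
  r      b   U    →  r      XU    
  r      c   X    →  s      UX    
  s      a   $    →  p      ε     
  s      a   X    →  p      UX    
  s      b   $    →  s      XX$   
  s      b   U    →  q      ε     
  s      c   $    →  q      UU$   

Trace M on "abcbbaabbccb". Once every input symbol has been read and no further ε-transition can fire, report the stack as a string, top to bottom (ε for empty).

(p, abcbbaabbccb, $)
  read a, top $: go to s, push UX$ → (s, bcbbaabbccb, UX$)
  read b, top U: go to q, push ε → (q, cbbaabbccb, X$)
  read c, top X: go to r, push UX → (r, bbaabbccb, UX$)
  read b, top U: go to r, push XU → (r, baabbccb, XUX$)
  read b, top X: go to q, push ε → (q, aabbccb, UX$)
  read a, top U: go to r, push UU → (r, abbccb, UUX$)
  read a, top U: go to r, push ε → (r, bbccb, UX$)
  read b, top U: go to r, push XU → (r, bccb, XUX$)
  read b, top X: go to q, push ε → (q, ccb, UX$)
  read c, top U: go to p, push XU → (p, cb, XUX$)
  read c, top X: go to s, push ε → (s, b, UX$)
  read b, top U: go to q, push ε → (q, ε, X$)
All input consumed in state q with stack X$.

X$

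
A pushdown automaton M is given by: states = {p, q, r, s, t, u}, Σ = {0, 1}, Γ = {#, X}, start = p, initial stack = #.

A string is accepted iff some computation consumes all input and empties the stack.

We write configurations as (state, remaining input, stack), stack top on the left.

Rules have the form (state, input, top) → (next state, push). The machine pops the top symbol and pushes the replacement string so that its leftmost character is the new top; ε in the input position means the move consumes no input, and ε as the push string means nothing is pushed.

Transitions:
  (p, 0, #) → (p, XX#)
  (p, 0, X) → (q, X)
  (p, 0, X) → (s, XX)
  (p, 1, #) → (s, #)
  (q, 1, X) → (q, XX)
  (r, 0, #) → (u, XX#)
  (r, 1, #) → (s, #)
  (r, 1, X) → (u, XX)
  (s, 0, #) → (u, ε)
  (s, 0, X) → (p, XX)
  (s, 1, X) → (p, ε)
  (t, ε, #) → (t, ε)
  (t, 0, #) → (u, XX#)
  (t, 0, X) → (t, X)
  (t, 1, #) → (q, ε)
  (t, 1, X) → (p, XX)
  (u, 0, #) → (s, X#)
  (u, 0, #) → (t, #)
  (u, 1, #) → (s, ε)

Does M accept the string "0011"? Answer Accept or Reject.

Reject

No computation consumes all input and empties the stack.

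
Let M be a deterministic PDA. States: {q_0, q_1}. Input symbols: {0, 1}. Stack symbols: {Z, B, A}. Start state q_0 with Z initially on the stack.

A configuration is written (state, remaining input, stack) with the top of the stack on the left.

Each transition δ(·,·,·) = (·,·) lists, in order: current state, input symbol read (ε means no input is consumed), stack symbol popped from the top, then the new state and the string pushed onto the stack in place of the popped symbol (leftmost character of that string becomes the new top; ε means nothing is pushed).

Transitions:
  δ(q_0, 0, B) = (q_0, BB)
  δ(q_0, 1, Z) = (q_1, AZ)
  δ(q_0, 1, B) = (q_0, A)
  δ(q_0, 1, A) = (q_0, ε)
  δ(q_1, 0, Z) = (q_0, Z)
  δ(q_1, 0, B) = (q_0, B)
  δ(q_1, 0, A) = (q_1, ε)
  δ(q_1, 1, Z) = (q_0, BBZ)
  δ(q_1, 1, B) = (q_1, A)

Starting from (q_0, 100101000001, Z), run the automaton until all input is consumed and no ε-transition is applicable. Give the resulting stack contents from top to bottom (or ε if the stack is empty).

ABBBBBBZ

(q_0, 100101000001, Z)
  read 1, top Z: go to q_1, push AZ → (q_1, 00101000001, AZ)
  read 0, top A: go to q_1, push ε → (q_1, 0101000001, Z)
  read 0, top Z: go to q_0, push Z → (q_0, 101000001, Z)
  read 1, top Z: go to q_1, push AZ → (q_1, 01000001, AZ)
  read 0, top A: go to q_1, push ε → (q_1, 1000001, Z)
  read 1, top Z: go to q_0, push BBZ → (q_0, 000001, BBZ)
  read 0, top B: go to q_0, push BB → (q_0, 00001, BBBZ)
  read 0, top B: go to q_0, push BB → (q_0, 0001, BBBBZ)
  read 0, top B: go to q_0, push BB → (q_0, 001, BBBBBZ)
  read 0, top B: go to q_0, push BB → (q_0, 01, BBBBBBZ)
  read 0, top B: go to q_0, push BB → (q_0, 1, BBBBBBBZ)
  read 1, top B: go to q_0, push A → (q_0, ε, ABBBBBBZ)
All input consumed in state q_0 with stack ABBBBBBZ.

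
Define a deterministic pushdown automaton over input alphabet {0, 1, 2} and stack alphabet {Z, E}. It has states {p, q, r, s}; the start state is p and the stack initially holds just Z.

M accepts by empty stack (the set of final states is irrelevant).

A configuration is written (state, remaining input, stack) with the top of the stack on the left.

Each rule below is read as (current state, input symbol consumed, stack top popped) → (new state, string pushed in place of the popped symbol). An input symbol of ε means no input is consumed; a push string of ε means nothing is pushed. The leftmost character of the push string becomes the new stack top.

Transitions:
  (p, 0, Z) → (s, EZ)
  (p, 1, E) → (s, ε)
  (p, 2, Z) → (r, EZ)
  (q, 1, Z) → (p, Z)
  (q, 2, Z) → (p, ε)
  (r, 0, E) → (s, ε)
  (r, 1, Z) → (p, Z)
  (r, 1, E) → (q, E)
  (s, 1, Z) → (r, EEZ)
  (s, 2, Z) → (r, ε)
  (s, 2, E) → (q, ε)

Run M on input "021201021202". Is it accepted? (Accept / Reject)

(p, 021201021202, Z)
  read 0, top Z: go to s, push EZ → (s, 21201021202, EZ)
  read 2, top E: go to q, push ε → (q, 1201021202, Z)
  read 1, top Z: go to p, push Z → (p, 201021202, Z)
  read 2, top Z: go to r, push EZ → (r, 01021202, EZ)
  read 0, top E: go to s, push ε → (s, 1021202, Z)
  read 1, top Z: go to r, push EEZ → (r, 021202, EEZ)
  read 0, top E: go to s, push ε → (s, 21202, EZ)
  read 2, top E: go to q, push ε → (q, 1202, Z)
  read 1, top Z: go to p, push Z → (p, 202, Z)
  read 2, top Z: go to r, push EZ → (r, 02, EZ)
  read 0, top E: go to s, push ε → (s, 2, Z)
  read 2, top Z: go to r, push ε → (r, ε, ε)
All input consumed and the stack is empty.

Accept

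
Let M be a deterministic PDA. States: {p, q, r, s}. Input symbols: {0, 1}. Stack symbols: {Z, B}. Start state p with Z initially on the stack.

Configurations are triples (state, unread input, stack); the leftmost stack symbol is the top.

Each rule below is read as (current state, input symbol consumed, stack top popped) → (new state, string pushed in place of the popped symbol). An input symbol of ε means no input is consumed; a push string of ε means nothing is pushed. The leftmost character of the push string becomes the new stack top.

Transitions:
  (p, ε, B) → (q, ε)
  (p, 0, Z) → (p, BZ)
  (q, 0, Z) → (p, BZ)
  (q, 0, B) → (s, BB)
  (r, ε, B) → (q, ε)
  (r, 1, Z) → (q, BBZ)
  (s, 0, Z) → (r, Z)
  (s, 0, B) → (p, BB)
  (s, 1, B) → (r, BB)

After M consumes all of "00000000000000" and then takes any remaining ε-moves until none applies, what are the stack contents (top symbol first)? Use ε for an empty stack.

(p, 00000000000000, Z)
  read 0, top Z: go to p, push BZ → (p, 0000000000000, BZ)
  ε-move, top B: go to q, push ε → (q, 0000000000000, Z)
  read 0, top Z: go to p, push BZ → (p, 000000000000, BZ)
  ε-move, top B: go to q, push ε → (q, 000000000000, Z)
  read 0, top Z: go to p, push BZ → (p, 00000000000, BZ)
  ε-move, top B: go to q, push ε → (q, 00000000000, Z)
  read 0, top Z: go to p, push BZ → (p, 0000000000, BZ)
  ε-move, top B: go to q, push ε → (q, 0000000000, Z)
  read 0, top Z: go to p, push BZ → (p, 000000000, BZ)
  ε-move, top B: go to q, push ε → (q, 000000000, Z)
  read 0, top Z: go to p, push BZ → (p, 00000000, BZ)
  ε-move, top B: go to q, push ε → (q, 00000000, Z)
  read 0, top Z: go to p, push BZ → (p, 0000000, BZ)
  ε-move, top B: go to q, push ε → (q, 0000000, Z)
  read 0, top Z: go to p, push BZ → (p, 000000, BZ)
  ε-move, top B: go to q, push ε → (q, 000000, Z)
  read 0, top Z: go to p, push BZ → (p, 00000, BZ)
  ε-move, top B: go to q, push ε → (q, 00000, Z)
  read 0, top Z: go to p, push BZ → (p, 0000, BZ)
  ε-move, top B: go to q, push ε → (q, 0000, Z)
  read 0, top Z: go to p, push BZ → (p, 000, BZ)
  ε-move, top B: go to q, push ε → (q, 000, Z)
  read 0, top Z: go to p, push BZ → (p, 00, BZ)
  ε-move, top B: go to q, push ε → (q, 00, Z)
  read 0, top Z: go to p, push BZ → (p, 0, BZ)
  ε-move, top B: go to q, push ε → (q, 0, Z)
  read 0, top Z: go to p, push BZ → (p, ε, BZ)
  ε-move, top B: go to q, push ε → (q, ε, Z)
All input consumed in state q with stack Z.

Z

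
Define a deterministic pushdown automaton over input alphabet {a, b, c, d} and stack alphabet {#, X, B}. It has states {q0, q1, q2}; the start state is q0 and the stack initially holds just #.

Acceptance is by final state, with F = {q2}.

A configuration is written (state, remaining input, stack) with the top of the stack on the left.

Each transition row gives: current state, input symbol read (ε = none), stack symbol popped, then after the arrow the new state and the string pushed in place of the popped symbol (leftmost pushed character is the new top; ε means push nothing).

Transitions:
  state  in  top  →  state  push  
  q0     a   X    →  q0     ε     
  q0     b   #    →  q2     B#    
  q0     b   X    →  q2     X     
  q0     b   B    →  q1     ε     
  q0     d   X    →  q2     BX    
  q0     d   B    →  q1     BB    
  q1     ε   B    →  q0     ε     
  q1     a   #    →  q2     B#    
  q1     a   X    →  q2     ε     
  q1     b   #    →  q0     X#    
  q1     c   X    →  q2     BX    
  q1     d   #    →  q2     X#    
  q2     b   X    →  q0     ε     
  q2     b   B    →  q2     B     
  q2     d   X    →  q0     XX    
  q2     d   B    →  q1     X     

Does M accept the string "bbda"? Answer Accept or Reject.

(q0, bbda, #) ⊢ (q2, bda, B#) ⊢ (q2, da, B#) ⊢ (q1, a, X#) ⊢ (q2, ε, #)
All input consumed; state q2 ∈ F.

Accept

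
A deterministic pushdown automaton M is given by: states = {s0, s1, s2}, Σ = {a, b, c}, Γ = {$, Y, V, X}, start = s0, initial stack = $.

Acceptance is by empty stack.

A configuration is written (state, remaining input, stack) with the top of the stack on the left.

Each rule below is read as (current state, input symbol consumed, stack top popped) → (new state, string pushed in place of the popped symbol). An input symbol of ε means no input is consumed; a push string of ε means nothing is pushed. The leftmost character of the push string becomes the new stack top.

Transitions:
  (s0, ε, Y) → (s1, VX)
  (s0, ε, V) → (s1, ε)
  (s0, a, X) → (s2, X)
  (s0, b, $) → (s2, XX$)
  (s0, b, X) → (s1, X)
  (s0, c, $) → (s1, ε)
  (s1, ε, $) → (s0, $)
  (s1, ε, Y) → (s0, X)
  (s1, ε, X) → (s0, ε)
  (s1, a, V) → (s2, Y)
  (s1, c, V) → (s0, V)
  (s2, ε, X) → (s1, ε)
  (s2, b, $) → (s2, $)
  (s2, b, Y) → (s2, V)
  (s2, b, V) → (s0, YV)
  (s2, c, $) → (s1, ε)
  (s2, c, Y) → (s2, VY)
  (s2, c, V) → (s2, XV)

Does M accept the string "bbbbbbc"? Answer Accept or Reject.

Accept

(s0, bbbbbbc, $)
  read b, top $: go to s2, push XX$ → (s2, bbbbbc, XX$)
  ε-move, top X: go to s1, push ε → (s1, bbbbbc, X$)
  ε-move, top X: go to s0, push ε → (s0, bbbbbc, $)
  read b, top $: go to s2, push XX$ → (s2, bbbbc, XX$)
  ε-move, top X: go to s1, push ε → (s1, bbbbc, X$)
  ε-move, top X: go to s0, push ε → (s0, bbbbc, $)
  read b, top $: go to s2, push XX$ → (s2, bbbc, XX$)
  ε-move, top X: go to s1, push ε → (s1, bbbc, X$)
  ε-move, top X: go to s0, push ε → (s0, bbbc, $)
  read b, top $: go to s2, push XX$ → (s2, bbc, XX$)
  ε-move, top X: go to s1, push ε → (s1, bbc, X$)
  ε-move, top X: go to s0, push ε → (s0, bbc, $)
  read b, top $: go to s2, push XX$ → (s2, bc, XX$)
  ε-move, top X: go to s1, push ε → (s1, bc, X$)
  ε-move, top X: go to s0, push ε → (s0, bc, $)
  read b, top $: go to s2, push XX$ → (s2, c, XX$)
  ε-move, top X: go to s1, push ε → (s1, c, X$)
  ε-move, top X: go to s0, push ε → (s0, c, $)
  read c, top $: go to s1, push ε → (s1, ε, ε)
All input consumed and the stack is empty.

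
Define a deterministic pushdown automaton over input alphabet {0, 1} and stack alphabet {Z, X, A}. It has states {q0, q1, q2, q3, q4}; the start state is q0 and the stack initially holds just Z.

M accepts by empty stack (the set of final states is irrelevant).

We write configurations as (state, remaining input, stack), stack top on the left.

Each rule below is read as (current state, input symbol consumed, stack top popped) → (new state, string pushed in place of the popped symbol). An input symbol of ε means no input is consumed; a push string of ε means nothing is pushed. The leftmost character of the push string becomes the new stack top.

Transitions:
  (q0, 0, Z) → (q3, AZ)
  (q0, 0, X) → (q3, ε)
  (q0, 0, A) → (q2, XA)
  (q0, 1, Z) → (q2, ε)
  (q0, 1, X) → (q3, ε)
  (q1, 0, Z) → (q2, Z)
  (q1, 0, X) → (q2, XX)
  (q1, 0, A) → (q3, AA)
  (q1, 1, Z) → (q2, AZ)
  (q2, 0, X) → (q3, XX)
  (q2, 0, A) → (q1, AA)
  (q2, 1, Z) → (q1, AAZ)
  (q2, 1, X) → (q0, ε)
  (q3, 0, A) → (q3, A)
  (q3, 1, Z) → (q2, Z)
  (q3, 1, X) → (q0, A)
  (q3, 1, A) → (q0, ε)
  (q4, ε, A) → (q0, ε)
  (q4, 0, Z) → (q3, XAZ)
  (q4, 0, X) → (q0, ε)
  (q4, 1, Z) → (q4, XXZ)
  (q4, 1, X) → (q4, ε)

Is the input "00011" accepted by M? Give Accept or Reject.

(q0, 00011, Z)
  read 0, top Z: go to q3, push AZ → (q3, 0011, AZ)
  read 0, top A: go to q3, push A → (q3, 011, AZ)
  read 0, top A: go to q3, push A → (q3, 11, AZ)
  read 1, top A: go to q0, push ε → (q0, 1, Z)
  read 1, top Z: go to q2, push ε → (q2, ε, ε)
All input consumed and the stack is empty.

Accept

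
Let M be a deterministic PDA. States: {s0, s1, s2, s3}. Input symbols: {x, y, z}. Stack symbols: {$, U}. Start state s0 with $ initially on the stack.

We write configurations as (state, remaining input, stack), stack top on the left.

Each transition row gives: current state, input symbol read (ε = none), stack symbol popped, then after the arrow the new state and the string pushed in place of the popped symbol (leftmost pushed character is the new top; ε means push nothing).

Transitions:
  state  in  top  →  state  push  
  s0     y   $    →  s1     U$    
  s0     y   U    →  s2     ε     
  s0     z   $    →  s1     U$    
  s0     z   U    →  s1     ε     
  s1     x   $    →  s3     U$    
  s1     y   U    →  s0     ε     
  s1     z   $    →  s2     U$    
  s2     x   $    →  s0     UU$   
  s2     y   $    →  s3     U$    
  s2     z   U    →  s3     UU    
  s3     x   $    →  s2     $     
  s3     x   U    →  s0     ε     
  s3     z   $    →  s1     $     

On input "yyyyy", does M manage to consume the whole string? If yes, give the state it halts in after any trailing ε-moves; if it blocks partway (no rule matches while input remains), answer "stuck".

s1

(s0, yyyyy, $)
  read y, top $: go to s1, push U$ → (s1, yyyy, U$)
  read y, top U: go to s0, push ε → (s0, yyy, $)
  read y, top $: go to s1, push U$ → (s1, yy, U$)
  read y, top U: go to s0, push ε → (s0, y, $)
  read y, top $: go to s1, push U$ → (s1, ε, U$)
All input consumed; M is in state s1.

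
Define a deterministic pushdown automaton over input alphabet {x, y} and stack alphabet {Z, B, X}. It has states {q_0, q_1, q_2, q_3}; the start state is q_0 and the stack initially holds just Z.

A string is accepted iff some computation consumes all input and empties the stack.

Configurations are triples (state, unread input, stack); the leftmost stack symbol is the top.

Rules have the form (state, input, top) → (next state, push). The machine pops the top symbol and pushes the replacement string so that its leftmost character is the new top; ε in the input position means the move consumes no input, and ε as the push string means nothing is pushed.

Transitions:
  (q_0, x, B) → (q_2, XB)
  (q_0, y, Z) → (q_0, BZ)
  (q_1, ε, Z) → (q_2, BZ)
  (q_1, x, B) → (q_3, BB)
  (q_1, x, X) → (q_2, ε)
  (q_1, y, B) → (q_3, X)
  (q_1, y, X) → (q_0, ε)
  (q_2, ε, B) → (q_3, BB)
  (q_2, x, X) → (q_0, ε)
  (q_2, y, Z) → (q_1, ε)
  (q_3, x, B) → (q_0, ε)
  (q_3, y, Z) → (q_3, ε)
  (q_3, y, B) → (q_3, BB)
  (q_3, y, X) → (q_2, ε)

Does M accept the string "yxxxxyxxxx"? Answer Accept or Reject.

(q_0, yxxxxyxxxx, Z) ⊢ (q_0, xxxxyxxxx, BZ) ⊢ (q_2, xxxyxxxx, XBZ) ⊢ (q_0, xxyxxxx, BZ) ⊢ (q_2, xyxxxx, XBZ) ⊢ (q_0, yxxxx, BZ)
No transition applies at (q_0, yxxxx, BZ); input not fully consumed.

Reject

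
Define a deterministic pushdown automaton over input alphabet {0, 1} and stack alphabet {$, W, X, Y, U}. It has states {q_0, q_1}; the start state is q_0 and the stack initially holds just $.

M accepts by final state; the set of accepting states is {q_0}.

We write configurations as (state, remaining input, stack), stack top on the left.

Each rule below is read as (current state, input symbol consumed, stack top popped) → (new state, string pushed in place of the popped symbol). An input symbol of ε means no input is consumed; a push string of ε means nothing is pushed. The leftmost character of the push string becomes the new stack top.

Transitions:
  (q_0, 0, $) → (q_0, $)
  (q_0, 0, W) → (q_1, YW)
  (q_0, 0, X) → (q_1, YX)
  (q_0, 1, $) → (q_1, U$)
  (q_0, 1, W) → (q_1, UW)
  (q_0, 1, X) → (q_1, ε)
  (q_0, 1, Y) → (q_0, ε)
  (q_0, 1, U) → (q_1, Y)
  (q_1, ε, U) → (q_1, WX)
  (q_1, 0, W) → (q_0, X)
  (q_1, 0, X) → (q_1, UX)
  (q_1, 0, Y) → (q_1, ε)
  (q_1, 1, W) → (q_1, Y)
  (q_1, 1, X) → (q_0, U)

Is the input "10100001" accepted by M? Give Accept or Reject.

(q_0, 10100001, $)
  read 1, top $: go to q_1, push U$ → (q_1, 0100001, U$)
  ε-move, top U: go to q_1, push WX → (q_1, 0100001, WX$)
  read 0, top W: go to q_0, push X → (q_0, 100001, XX$)
  read 1, top X: go to q_1, push ε → (q_1, 00001, X$)
  read 0, top X: go to q_1, push UX → (q_1, 0001, UX$)
  ε-move, top U: go to q_1, push WX → (q_1, 0001, WXX$)
  read 0, top W: go to q_0, push X → (q_0, 001, XXX$)
  read 0, top X: go to q_1, push YX → (q_1, 01, YXXX$)
  read 0, top Y: go to q_1, push ε → (q_1, 1, XXX$)
  read 1, top X: go to q_0, push U → (q_0, ε, UXX$)
All input consumed; state q_0 ∈ F.

Accept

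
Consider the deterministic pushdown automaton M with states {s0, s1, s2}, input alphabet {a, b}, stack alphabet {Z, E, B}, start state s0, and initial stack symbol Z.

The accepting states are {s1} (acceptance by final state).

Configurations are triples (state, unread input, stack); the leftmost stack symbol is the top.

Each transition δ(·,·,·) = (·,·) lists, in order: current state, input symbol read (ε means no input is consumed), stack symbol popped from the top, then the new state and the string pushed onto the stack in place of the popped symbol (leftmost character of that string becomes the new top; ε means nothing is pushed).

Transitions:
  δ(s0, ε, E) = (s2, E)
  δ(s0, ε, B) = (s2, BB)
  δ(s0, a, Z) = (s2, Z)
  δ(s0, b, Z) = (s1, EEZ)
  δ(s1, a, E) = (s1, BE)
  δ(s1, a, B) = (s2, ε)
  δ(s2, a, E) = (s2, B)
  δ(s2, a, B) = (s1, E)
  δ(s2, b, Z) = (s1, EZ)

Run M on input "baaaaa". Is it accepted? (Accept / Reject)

Accept

(s0, baaaaa, Z)
  read b, top Z: go to s1, push EEZ → (s1, aaaaa, EEZ)
  read a, top E: go to s1, push BE → (s1, aaaa, BEEZ)
  read a, top B: go to s2, push ε → (s2, aaa, EEZ)
  read a, top E: go to s2, push B → (s2, aa, BEZ)
  read a, top B: go to s1, push E → (s1, a, EEZ)
  read a, top E: go to s1, push BE → (s1, ε, BEEZ)
All input consumed; state s1 ∈ F.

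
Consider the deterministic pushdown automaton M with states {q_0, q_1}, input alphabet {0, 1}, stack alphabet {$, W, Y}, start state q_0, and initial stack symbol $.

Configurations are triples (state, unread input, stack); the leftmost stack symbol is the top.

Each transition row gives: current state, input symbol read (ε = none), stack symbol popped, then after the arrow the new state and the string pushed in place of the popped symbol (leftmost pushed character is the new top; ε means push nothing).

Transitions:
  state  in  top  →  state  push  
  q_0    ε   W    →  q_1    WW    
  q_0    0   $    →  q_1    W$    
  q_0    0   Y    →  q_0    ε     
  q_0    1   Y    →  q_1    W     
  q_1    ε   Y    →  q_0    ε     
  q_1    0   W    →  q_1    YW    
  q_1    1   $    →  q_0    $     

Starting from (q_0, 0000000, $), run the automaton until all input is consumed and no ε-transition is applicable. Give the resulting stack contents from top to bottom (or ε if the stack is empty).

WWWWWWW$

(q_0, 0000000, $)
  read 0, top $: go to q_1, push W$ → (q_1, 000000, W$)
  read 0, top W: go to q_1, push YW → (q_1, 00000, YW$)
  ε-move, top Y: go to q_0, push ε → (q_0, 00000, W$)
  ε-move, top W: go to q_1, push WW → (q_1, 00000, WW$)
  read 0, top W: go to q_1, push YW → (q_1, 0000, YWW$)
  ε-move, top Y: go to q_0, push ε → (q_0, 0000, WW$)
  ε-move, top W: go to q_1, push WW → (q_1, 0000, WWW$)
  read 0, top W: go to q_1, push YW → (q_1, 000, YWWW$)
  ε-move, top Y: go to q_0, push ε → (q_0, 000, WWW$)
  ε-move, top W: go to q_1, push WW → (q_1, 000, WWWW$)
  read 0, top W: go to q_1, push YW → (q_1, 00, YWWWW$)
  ε-move, top Y: go to q_0, push ε → (q_0, 00, WWWW$)
  ε-move, top W: go to q_1, push WW → (q_1, 00, WWWWW$)
  read 0, top W: go to q_1, push YW → (q_1, 0, YWWWWW$)
  ε-move, top Y: go to q_0, push ε → (q_0, 0, WWWWW$)
  ε-move, top W: go to q_1, push WW → (q_1, 0, WWWWWW$)
  read 0, top W: go to q_1, push YW → (q_1, ε, YWWWWWW$)
  ε-move, top Y: go to q_0, push ε → (q_0, ε, WWWWWW$)
  ε-move, top W: go to q_1, push WW → (q_1, ε, WWWWWWW$)
All input consumed in state q_1 with stack WWWWWWW$.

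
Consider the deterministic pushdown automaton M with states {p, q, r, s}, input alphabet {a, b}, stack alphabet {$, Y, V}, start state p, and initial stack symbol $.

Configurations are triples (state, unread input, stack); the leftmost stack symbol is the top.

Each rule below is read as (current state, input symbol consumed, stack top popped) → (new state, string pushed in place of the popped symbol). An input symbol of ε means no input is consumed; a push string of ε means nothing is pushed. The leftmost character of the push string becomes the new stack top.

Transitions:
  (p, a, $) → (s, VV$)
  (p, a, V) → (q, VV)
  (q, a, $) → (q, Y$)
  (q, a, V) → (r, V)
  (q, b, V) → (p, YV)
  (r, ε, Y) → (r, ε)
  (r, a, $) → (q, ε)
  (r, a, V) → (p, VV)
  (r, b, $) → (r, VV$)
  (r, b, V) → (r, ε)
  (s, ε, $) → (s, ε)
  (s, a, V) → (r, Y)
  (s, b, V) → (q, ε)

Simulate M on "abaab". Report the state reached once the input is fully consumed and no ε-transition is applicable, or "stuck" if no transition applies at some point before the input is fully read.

(p, abaab, $)
  read a, top $: go to s, push VV$ → (s, baab, VV$)
  read b, top V: go to q, push ε → (q, aab, V$)
  read a, top V: go to r, push V → (r, ab, V$)
  read a, top V: go to p, push VV → (p, b, VV$)
No transition for (p, b, top V); M blocks with input b remaining.

stuck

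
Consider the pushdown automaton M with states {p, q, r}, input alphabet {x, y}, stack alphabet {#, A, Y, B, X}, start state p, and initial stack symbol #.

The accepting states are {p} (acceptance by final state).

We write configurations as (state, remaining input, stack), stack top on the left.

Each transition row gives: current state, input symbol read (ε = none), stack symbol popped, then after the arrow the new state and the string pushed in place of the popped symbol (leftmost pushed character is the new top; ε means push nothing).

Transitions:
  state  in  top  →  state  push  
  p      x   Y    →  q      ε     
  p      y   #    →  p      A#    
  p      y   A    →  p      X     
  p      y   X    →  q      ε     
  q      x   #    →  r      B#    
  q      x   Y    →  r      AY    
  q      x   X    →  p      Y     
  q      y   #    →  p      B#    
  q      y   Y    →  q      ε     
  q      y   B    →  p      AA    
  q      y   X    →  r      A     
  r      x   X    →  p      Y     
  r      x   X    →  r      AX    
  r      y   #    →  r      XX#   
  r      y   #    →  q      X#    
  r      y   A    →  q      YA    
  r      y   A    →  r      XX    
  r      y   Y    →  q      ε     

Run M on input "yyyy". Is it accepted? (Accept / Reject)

One accepting computation: (p, yyyy, #) ⊢ (p, yyy, A#) ⊢ (p, yy, X#) ⊢ (q, y, #) ⊢ (p, ε, B#)
All input consumed and state p ∈ F.

Accept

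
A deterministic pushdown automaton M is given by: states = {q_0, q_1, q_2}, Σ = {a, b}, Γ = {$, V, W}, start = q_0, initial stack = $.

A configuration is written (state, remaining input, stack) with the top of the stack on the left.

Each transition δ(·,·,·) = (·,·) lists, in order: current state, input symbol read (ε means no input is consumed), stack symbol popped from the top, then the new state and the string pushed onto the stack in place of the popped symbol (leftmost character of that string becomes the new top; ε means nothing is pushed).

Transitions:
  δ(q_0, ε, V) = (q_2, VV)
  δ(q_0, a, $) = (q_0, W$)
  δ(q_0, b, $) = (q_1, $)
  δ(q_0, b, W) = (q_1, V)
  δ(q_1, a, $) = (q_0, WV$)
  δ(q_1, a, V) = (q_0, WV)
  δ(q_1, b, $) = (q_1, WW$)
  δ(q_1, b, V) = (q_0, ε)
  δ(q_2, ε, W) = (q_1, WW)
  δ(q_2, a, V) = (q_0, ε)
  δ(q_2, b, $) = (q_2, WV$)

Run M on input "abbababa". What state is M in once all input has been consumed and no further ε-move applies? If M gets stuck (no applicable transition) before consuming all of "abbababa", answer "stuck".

q_0

(q_0, abbababa, $)
  read a, top $: go to q_0, push W$ → (q_0, bbababa, W$)
  read b, top W: go to q_1, push V → (q_1, bababa, V$)
  read b, top V: go to q_0, push ε → (q_0, ababa, $)
  read a, top $: go to q_0, push W$ → (q_0, baba, W$)
  read b, top W: go to q_1, push V → (q_1, aba, V$)
  read a, top V: go to q_0, push WV → (q_0, ba, WV$)
  read b, top W: go to q_1, push V → (q_1, a, VV$)
  read a, top V: go to q_0, push WV → (q_0, ε, WVV$)
All input consumed; M is in state q_0.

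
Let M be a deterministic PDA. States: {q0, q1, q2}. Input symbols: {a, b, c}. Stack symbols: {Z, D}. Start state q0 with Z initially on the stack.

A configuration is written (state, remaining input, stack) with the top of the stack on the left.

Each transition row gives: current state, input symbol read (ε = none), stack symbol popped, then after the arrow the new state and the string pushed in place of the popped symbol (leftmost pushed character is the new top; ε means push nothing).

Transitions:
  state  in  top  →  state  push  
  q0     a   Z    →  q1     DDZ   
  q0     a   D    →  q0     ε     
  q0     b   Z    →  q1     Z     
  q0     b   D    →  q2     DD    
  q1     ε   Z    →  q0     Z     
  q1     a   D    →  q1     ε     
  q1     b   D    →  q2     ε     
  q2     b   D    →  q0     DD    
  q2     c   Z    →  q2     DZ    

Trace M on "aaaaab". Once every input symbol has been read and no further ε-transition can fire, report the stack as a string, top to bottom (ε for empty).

(q0, aaaaab, Z)
  read a, top Z: go to q1, push DDZ → (q1, aaaab, DDZ)
  read a, top D: go to q1, push ε → (q1, aaab, DZ)
  read a, top D: go to q1, push ε → (q1, aab, Z)
  ε-move, top Z: go to q0, push Z → (q0, aab, Z)
  read a, top Z: go to q1, push DDZ → (q1, ab, DDZ)
  read a, top D: go to q1, push ε → (q1, b, DZ)
  read b, top D: go to q2, push ε → (q2, ε, Z)
All input consumed in state q2 with stack Z.

Z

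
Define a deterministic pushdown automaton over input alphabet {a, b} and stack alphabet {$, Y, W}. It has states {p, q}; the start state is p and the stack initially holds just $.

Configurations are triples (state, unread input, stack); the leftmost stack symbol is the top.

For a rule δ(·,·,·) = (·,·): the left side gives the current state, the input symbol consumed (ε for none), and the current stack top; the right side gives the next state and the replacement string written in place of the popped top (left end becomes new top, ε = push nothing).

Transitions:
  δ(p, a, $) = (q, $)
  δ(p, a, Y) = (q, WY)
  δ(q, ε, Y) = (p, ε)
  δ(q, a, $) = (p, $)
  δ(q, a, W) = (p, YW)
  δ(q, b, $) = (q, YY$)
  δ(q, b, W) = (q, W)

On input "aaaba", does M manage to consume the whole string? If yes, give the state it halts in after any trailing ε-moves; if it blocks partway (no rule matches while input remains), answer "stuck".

q

(p, aaaba, $)
  read a, top $: go to q, push $ → (q, aaba, $)
  read a, top $: go to p, push $ → (p, aba, $)
  read a, top $: go to q, push $ → (q, ba, $)
  read b, top $: go to q, push YY$ → (q, a, YY$)
  ε-move, top Y: go to p, push ε → (p, a, Y$)
  read a, top Y: go to q, push WY → (q, ε, WY$)
All input consumed; M is in state q.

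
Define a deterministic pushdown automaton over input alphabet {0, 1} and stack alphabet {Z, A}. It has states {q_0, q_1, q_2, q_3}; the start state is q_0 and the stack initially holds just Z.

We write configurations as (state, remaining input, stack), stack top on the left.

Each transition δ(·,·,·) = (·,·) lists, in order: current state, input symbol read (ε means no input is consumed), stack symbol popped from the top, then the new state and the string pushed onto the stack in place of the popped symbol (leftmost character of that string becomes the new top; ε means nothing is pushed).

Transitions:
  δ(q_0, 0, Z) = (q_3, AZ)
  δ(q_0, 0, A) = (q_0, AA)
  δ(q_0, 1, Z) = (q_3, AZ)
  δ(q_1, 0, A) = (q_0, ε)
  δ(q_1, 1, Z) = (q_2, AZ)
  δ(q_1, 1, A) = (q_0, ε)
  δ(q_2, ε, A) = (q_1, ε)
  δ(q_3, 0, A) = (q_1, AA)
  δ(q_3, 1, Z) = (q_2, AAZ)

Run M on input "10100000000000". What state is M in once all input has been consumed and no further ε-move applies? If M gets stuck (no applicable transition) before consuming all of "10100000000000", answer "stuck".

q_0

(q_0, 10100000000000, Z) ⊢ (q_3, 0100000000000, AZ) ⊢ (q_1, 100000000000, AAZ) ⊢ (q_0, 00000000000, AZ) ⊢ (q_0, 0000000000, AAZ) ⊢ (q_0, 000000000, AAAZ) ⊢ (q_0, 00000000, AAAAZ) ⊢ (q_0, 0000000, AAAAAZ) ⊢ (q_0, 000000, AAAAAAZ) ⊢ (q_0, 00000, AAAAAAAZ) ⊢ (q_0, 0000, AAAAAAAAZ) ⊢ (q_0, 000, AAAAAAAAAZ) ⊢ (q_0, 00, AAAAAAAAAAZ) ⊢ (q_0, 0, AAAAAAAAAAAZ) ⊢ (q_0, ε, AAAAAAAAAAAAZ)
All input consumed; M is in state q_0.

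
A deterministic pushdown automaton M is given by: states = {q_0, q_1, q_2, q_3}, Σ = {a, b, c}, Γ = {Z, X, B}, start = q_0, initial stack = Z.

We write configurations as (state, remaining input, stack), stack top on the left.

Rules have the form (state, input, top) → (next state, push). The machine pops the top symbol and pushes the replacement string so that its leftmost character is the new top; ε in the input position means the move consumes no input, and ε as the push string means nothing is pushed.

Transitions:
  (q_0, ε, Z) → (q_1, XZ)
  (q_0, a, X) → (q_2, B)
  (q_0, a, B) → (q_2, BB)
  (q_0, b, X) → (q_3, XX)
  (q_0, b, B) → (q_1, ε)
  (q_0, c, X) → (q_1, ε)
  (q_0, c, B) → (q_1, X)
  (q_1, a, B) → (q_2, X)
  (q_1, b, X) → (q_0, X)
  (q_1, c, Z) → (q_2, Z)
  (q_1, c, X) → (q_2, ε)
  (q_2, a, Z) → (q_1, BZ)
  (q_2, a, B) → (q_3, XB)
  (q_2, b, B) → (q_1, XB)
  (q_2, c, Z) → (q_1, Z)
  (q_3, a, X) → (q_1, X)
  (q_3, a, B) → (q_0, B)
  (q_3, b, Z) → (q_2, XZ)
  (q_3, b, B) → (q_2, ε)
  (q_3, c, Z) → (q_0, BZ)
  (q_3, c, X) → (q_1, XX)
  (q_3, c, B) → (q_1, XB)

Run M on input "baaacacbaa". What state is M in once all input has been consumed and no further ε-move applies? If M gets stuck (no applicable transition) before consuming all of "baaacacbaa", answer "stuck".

(q_0, baaacacbaa, Z)
  ε-move, top Z: go to q_1, push XZ → (q_1, baaacacbaa, XZ)
  read b, top X: go to q_0, push X → (q_0, aaacacbaa, XZ)
  read a, top X: go to q_2, push B → (q_2, aacacbaa, BZ)
  read a, top B: go to q_3, push XB → (q_3, acacbaa, XBZ)
  read a, top X: go to q_1, push X → (q_1, cacbaa, XBZ)
  read c, top X: go to q_2, push ε → (q_2, acbaa, BZ)
  read a, top B: go to q_3, push XB → (q_3, cbaa, XBZ)
  read c, top X: go to q_1, push XX → (q_1, baa, XXBZ)
  read b, top X: go to q_0, push X → (q_0, aa, XXBZ)
  read a, top X: go to q_2, push B → (q_2, a, BXBZ)
  read a, top B: go to q_3, push XB → (q_3, ε, XBXBZ)
All input consumed; M is in state q_3.

q_3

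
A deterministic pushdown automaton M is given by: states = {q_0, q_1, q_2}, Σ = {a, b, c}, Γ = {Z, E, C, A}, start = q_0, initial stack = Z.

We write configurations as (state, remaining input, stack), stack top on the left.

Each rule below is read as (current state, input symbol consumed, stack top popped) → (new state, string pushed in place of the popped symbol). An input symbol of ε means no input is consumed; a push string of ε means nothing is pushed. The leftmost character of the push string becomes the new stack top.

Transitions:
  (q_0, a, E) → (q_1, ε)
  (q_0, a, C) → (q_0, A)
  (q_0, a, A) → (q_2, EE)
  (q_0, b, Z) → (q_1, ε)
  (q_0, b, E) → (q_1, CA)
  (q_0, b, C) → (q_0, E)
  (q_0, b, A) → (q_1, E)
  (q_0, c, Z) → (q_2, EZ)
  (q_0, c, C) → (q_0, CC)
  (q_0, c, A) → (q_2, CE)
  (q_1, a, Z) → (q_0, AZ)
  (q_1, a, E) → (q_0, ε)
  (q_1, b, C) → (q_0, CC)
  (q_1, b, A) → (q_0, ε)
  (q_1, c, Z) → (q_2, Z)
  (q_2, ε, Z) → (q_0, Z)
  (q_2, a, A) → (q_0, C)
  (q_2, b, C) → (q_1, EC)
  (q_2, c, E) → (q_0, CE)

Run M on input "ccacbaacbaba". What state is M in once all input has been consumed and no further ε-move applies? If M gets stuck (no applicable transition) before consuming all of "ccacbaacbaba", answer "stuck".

(q_0, ccacbaacbaba, Z) ⊢ (q_2, cacbaacbaba, EZ) ⊢ (q_0, acbaacbaba, CEZ) ⊢ (q_0, cbaacbaba, AEZ) ⊢ (q_2, baacbaba, CEEZ) ⊢ (q_1, aacbaba, ECEEZ) ⊢ (q_0, acbaba, CEEZ) ⊢ (q_0, cbaba, AEEZ) ⊢ (q_2, baba, CEEEZ) ⊢ (q_1, aba, ECEEEZ) ⊢ (q_0, ba, CEEEZ) ⊢ (q_0, a, EEEEZ) ⊢ (q_1, ε, EEEZ)
All input consumed; M is in state q_1.

q_1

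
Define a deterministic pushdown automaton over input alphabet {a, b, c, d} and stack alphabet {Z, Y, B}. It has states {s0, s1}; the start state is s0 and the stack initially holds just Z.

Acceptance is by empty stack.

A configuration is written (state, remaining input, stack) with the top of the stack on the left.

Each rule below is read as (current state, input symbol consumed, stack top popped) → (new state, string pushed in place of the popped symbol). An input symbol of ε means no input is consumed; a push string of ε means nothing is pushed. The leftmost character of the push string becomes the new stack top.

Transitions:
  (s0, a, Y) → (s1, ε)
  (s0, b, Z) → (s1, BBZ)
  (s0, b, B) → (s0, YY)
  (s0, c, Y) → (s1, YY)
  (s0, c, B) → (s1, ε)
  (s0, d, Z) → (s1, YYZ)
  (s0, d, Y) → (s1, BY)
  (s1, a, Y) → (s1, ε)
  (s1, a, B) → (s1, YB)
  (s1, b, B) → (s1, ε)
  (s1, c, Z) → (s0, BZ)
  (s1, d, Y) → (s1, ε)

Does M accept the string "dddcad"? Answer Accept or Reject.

Reject

(s0, dddcad, Z) ⊢ (s1, ddcad, YYZ) ⊢ (s1, dcad, YZ) ⊢ (s1, cad, Z) ⊢ (s0, ad, BZ)
No transition applies at (s0, ad, BZ); input not fully consumed.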